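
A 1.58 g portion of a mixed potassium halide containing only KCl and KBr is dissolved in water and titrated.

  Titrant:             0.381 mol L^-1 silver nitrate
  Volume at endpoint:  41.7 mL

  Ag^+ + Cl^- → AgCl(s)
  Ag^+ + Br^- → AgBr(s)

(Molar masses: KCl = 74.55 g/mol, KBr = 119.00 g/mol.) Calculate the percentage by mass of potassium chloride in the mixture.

n(AgNO3) = 0.0417 × 0.381 = 0.0159 mol
Let x = n(KCl), y = n(KBr).
Titrant: 1x + 1y = 0.0159;  mass: 74.55x + 119.00y = 1.58
Solving, x = 6.99 × 10^-3 mol, y = 8.90 × 10^-3 mol
mass of KCl = 6.99 × 10^-3 × 74.55 = 0.521 g
% KCl = 0.521 / 1.58 × 100 = 33.0 %

33.0 %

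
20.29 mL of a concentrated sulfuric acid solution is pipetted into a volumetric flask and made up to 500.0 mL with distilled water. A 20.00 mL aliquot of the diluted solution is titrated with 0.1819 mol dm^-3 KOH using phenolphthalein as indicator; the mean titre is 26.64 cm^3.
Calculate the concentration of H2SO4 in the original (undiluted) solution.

H2SO4 + 2 KOH → K2SO4 + 2 H2O
n(KOH) = 0.02664 × 0.1819 = 4.846 × 10^-3 mol
From the 1:2 ratio, n(H2SO4) in the aliquot = 1/2 × 4.846 × 10^-3 = 2.423 × 10^-3 mol
[H2SO4]_dilute = 2.423 × 10^-3 / 0.02000 = 0.1211 mol/L
Dilution factor = 500.0 / 20.29 = 24.64
[H2SO4]_stock = 0.1211 × 24.64 = 2.985 mol/L

2.985 mol/L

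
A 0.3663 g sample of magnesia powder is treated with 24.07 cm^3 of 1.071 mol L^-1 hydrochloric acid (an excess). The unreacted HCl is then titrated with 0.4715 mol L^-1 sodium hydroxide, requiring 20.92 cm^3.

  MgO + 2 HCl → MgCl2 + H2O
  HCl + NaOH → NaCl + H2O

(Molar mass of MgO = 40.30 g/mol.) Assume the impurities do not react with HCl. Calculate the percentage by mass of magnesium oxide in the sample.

n(HCl) added = 0.02407 × 1.071 = 0.02578 mol
n(NaOH) used in back-titration = 0.02092 × 0.4715 = 9.864 × 10^-3 mol
n(HCl) left over = 9.864 × 10^-3 mol (1:1 ratio)
n(HCl) consumed by analyte = 0.02578 − 9.864 × 10^-3 = 0.01592 mol
From the 1:2 ratio, n(MgO) = 1/2 × 0.01592 = 7.958 × 10^-3 mol
mass of MgO = 7.958 × 10^-3 × 40.30 = 0.3207 g
% MgO = 0.3207 / 0.3663 × 100 = 87.55 %

87.55 %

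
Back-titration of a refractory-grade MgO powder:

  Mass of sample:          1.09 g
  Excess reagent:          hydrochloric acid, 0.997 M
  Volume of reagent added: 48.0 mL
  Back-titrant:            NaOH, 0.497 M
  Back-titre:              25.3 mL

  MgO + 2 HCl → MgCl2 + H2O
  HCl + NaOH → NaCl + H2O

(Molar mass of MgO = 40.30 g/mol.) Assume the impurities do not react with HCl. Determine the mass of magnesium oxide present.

0.711 g

n(HCl) added = 0.0480 × 0.997 = 0.0479 mol
n(NaOH) used in back-titration = 0.0253 × 0.497 = 0.0126 mol
n(HCl) left over = 0.0126 mol (1:1 ratio)
n(HCl) consumed by analyte = 0.0479 − 0.0126 = 0.0353 mol
From the 1:2 ratio, n(MgO) = 1/2 × 0.0353 = 0.0176 mol
mass of MgO = 0.0176 × 40.30 = 0.711 g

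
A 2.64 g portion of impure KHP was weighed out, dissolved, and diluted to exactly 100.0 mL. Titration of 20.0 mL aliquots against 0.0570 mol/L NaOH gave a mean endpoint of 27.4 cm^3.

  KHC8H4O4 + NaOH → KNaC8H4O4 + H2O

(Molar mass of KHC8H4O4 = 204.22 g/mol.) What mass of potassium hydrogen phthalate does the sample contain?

1.59 g

n(NaOH) per titration = 0.0274 × 0.0570 = 1.56 × 10^-3 mol
n(KHC8H4O4) in each aliquot = 1.56 × 10^-3 mol (1:1 ratio)
n(KHC8H4O4) in the whole flask = 1.56 × 10^-3 × 100.0/20.0 = 7.81 × 10^-3 mol
mass of KHC8H4O4 = 7.81 × 10^-3 × 204.22 = 1.59 g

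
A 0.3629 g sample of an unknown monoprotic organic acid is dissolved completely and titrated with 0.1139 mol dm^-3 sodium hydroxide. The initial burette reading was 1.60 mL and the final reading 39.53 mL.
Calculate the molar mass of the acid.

84.00 g/mol

n(NaOH) = 0.03793 L × 0.1139 mol/L = 4.320 × 10^-3 mol
n(HA) = 4.320 × 10^-3 mol (1:1 ratio)
M = m / n = 0.3629 g / 4.320 × 10^-3 mol = 84.00 g/mol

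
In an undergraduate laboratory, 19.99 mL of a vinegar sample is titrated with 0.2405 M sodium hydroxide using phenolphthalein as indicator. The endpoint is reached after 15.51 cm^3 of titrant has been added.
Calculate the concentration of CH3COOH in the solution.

0.1866 M

CH3COOH + NaOH → CH3COONa + H2O
n(NaOH) = 0.01551 L × 0.2405 mol/L = 3.730 × 10^-3 mol
n(CH3COOH) = 3.730 × 10^-3 mol (1:1 mole ratio)
[CH3COOH] = 3.730 × 10^-3 mol / 0.01999 L = 0.1866 mol/L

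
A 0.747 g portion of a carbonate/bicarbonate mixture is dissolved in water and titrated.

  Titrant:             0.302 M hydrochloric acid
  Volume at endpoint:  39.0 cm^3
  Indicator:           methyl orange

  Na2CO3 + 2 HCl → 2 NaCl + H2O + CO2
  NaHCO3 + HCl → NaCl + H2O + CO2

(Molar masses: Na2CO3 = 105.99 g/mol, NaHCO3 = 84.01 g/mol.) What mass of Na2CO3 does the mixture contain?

0.414 g

n(HCl) = 0.0390 × 0.302 = 0.0118 mol
Let x = n(Na2CO3), y = n(NaHCO3).
Titrant: 2x + 1y = 0.0118;  mass: 105.99x + 84.01y = 0.747
Solving, x = 3.91 × 10^-3 mol, y = 3.96 × 10^-3 mol
mass of Na2CO3 = 3.91 × 10^-3 × 105.99 = 0.414 g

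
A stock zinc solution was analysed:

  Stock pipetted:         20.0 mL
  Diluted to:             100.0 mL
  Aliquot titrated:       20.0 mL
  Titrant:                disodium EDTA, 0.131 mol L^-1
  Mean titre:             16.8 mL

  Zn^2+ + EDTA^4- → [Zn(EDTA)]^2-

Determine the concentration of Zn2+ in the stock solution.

0.550 mol/L

n(EDTA) = 0.0168 × 0.131 = 2.20 × 10^-3 mol
n(Zn2+) in the aliquot = 2.20 × 10^-3 mol (1:1 ratio)
[Zn2+]_dilute = 2.20 × 10^-3 / 0.0200 = 0.110 mol/L
Dilution factor = 100.0 / 20.0 = 5.000
[Zn2+]_stock = 0.110 × 5.000 = 0.550 mol/L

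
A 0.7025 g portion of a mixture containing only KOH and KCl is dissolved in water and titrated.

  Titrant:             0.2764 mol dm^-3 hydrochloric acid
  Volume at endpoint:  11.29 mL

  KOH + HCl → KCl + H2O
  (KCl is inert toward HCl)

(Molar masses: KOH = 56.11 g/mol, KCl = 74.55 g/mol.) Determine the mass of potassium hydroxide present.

0.1751 g

n(HCl) = 0.01129 × 0.2764 = 3.121 × 10^-3 mol
Let x = n(KOH), y = n(KCl).
Titrant: 1x = 3.121 × 10^-3;  mass: 56.11x + 74.55y = 0.7025
Solving, x = 3.121 × 10^-3 mol, y = 7.075 × 10^-3 mol
mass of KOH = 3.121 × 10^-3 × 56.11 = 0.1751 g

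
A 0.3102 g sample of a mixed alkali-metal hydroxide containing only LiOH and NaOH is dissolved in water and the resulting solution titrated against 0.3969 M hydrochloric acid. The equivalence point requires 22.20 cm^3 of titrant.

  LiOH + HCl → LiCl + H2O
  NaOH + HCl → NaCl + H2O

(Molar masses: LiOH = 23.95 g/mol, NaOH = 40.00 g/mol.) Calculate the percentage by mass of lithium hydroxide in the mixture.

20.32 %

n(HCl) = 0.02220 × 0.3969 = 8.811 × 10^-3 mol
Let x = n(LiOH), y = n(NaOH).
Titrant: 1x + 1y = 8.811 × 10^-3;  mass: 23.95x + 40.00y = 0.3102
Solving, x = 2.632 × 10^-3 mol, y = 6.179 × 10^-3 mol
mass of LiOH = 2.632 × 10^-3 × 23.95 = 0.06304 g
% LiOH = 0.06304 / 0.3102 × 100 = 20.32 %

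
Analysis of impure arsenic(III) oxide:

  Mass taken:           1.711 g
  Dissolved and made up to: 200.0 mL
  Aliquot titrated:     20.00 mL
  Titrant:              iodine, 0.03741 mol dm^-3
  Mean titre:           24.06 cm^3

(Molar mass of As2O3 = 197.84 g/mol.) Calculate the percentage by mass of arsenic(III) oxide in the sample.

As2O3 + 2 I2 + 2 H2O → As2O5 + 4 HI
n(I2) per titration = 0.02406 × 0.03741 = 9.001 × 10^-4 mol
From the 1:2 ratio, n(As2O3) in each aliquot = 1/2 × 9.001 × 10^-4 = 4.500 × 10^-4 mol
n(As2O3) in the whole flask = 4.500 × 10^-4 × 200.0/20.00 = 4.500 × 10^-3 mol
mass of As2O3 = 4.500 × 10^-3 × 197.84 = 0.8904 g
% As2O3 = 0.8904 / 1.711 × 100 = 52.04 %

52.04 %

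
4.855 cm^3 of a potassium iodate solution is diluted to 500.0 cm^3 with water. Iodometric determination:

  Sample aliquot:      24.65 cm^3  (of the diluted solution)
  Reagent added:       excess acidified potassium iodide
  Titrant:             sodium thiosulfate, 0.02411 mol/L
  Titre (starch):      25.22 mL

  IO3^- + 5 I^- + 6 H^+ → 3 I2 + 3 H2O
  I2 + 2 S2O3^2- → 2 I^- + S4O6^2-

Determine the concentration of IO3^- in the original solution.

n(S2O3^2-) = 0.02522 × 0.02411 = 6.081 × 10^-4 mol
n(I2) = n(S2O3^2-)/2 = 3.040 × 10^-4 mol
From the 1:3 ratio, n(IO3^-) in the aliquot = 1/3 × 3.040 × 10^-4 = 1.013 × 10^-4 mol
[IO3^-]_dilute = 1.013 × 10^-4 / 0.02465 = 0.004111 mol/L
[IO3^-]_original = 0.004111 × 500.0/4.855 = 0.4234 mol/L

0.4234 mol/L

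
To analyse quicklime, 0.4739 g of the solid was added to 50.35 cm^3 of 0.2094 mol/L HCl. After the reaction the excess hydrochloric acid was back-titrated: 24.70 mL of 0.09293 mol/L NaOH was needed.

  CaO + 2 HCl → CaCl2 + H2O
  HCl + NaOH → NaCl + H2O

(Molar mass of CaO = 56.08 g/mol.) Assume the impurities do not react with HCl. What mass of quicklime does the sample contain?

0.2313 g

n(HCl) added = 0.05035 × 0.2094 = 0.01054 mol
n(NaOH) used in back-titration = 0.02470 × 0.09293 = 2.295 × 10^-3 mol
n(HCl) left over = 2.295 × 10^-3 mol (1:1 ratio)
n(HCl) consumed by analyte = 0.01054 − 2.295 × 10^-3 = 8.248 × 10^-3 mol
From the 1:2 ratio, n(CaO) = 1/2 × 8.248 × 10^-3 = 4.124 × 10^-3 mol
mass of CaO = 4.124 × 10^-3 × 56.08 = 0.2313 g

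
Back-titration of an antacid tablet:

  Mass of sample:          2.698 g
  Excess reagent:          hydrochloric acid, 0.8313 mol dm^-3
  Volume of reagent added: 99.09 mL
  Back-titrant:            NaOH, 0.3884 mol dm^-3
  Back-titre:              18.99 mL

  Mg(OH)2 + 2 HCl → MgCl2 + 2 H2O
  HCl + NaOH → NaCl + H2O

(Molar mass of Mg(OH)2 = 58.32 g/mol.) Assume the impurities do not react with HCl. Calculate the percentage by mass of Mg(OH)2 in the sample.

n(HCl) added = 0.09909 × 0.8313 = 0.08237 mol
n(NaOH) used in back-titration = 0.01899 × 0.3884 = 7.376 × 10^-3 mol
n(HCl) left over = 7.376 × 10^-3 mol (1:1 ratio)
n(HCl) consumed by analyte = 0.08237 − 7.376 × 10^-3 = 0.07500 mol
From the 1:2 ratio, n(Mg(OH)2) = 1/2 × 0.07500 = 0.03750 mol
mass of Mg(OH)2 = 0.03750 × 58.32 = 2.187 g
% Mg(OH)2 = 2.187 / 2.698 × 100 = 81.06 %

81.06 %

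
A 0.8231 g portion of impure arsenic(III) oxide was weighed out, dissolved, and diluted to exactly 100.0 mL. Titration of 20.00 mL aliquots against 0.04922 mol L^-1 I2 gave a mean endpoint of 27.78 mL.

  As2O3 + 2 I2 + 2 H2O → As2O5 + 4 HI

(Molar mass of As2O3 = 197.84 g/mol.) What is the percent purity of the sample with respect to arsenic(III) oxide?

n(I2) per titration = 0.02778 × 0.04922 = 1.367 × 10^-3 mol
From the 1:2 ratio, n(As2O3) in each aliquot = 1/2 × 1.367 × 10^-3 = 6.837 × 10^-4 mol
n(As2O3) in the whole flask = 6.837 × 10^-4 × 100.0/20.00 = 3.418 × 10^-3 mol
mass of As2O3 = 3.418 × 10^-3 × 197.84 = 0.6763 g
% As2O3 = 0.6763 / 0.8231 × 100 = 82.16 %

82.16 %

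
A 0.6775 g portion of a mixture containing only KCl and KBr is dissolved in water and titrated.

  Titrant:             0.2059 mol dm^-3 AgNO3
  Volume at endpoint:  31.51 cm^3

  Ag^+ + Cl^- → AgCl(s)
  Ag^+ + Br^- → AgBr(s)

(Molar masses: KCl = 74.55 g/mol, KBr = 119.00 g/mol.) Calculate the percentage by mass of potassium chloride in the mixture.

n(AgNO3) = 0.03151 × 0.2059 = 6.488 × 10^-3 mol
Let x = n(KCl), y = n(KBr).
Titrant: 1x + 1y = 6.488 × 10^-3;  mass: 74.55x + 119.00y = 0.6775
Solving, x = 2.127 × 10^-3 mol, y = 4.361 × 10^-3 mol
mass of KCl = 2.127 × 10^-3 × 74.55 = 0.1586 g
% KCl = 0.1586 / 0.6775 × 100 = 23.41 %

23.41 %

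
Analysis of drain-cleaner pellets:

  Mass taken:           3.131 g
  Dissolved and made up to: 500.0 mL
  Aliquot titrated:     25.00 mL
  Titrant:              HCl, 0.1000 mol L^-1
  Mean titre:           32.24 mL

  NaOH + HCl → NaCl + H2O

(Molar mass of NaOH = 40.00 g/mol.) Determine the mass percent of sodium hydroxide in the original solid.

82.38 %

n(HCl) per titration = 0.03224 × 0.1000 = 3.224 × 10^-3 mol
n(NaOH) in each aliquot = 3.224 × 10^-3 mol (1:1 ratio)
n(NaOH) in the whole flask = 3.224 × 10^-3 × 500.0/25.00 = 0.06448 mol
mass of NaOH = 0.06448 × 40.00 = 2.579 g
% NaOH = 2.579 / 3.131 × 100 = 82.38 %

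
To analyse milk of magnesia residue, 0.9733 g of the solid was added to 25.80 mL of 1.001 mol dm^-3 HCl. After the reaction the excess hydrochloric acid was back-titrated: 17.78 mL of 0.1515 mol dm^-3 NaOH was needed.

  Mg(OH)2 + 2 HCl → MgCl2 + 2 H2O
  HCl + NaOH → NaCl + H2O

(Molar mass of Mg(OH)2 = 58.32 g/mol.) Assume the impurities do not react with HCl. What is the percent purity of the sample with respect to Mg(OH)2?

n(HCl) added = 0.02580 × 1.001 = 0.02583 mol
n(NaOH) used in back-titration = 0.01778 × 0.1515 = 2.694 × 10^-3 mol
n(HCl) left over = 2.694 × 10^-3 mol (1:1 ratio)
n(HCl) consumed by analyte = 0.02583 − 2.694 × 10^-3 = 0.02313 mol
From the 1:2 ratio, n(Mg(OH)2) = 1/2 × 0.02313 = 0.01157 mol
mass of Mg(OH)2 = 0.01157 × 58.32 = 0.6745 g
% Mg(OH)2 = 0.6745 / 0.9733 × 100 = 69.30 %

69.30 %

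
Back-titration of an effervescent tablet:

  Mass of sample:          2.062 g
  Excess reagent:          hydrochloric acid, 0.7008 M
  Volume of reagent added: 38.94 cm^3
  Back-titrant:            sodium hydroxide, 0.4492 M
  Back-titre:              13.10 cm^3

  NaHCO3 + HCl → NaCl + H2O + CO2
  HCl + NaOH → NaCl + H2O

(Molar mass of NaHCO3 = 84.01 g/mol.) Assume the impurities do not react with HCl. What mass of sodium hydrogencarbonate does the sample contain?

1.798 g

n(HCl) added = 0.03894 × 0.7008 = 0.02729 mol
n(NaOH) used in back-titration = 0.01310 × 0.4492 = 5.885 × 10^-3 mol
n(HCl) left over = 5.885 × 10^-3 mol (1:1 ratio)
n(HCl) consumed by analyte = 0.02729 − 5.885 × 10^-3 = 0.02140 mol
n(NaHCO3) = 0.02140 mol (1:1 ratio)
mass of NaHCO3 = 0.02140 × 84.01 = 1.798 g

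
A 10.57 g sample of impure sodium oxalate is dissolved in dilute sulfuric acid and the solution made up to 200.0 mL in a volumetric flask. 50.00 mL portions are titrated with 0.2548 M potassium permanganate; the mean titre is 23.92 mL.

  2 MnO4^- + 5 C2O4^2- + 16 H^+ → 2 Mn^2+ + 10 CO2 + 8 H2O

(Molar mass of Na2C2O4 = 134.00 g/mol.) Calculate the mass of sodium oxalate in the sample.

8.167 g

n(KMnO4) per titration = 0.02392 × 0.2548 = 6.095 × 10^-3 mol
From the 5:2 ratio, n(Na2C2O4) in each aliquot = 5/2 × 6.095 × 10^-3 = 0.01524 mol
n(Na2C2O4) in the whole flask = 0.01524 × 200.0/50.00 = 0.06095 mol
mass of Na2C2O4 = 0.06095 × 134.00 = 8.167 g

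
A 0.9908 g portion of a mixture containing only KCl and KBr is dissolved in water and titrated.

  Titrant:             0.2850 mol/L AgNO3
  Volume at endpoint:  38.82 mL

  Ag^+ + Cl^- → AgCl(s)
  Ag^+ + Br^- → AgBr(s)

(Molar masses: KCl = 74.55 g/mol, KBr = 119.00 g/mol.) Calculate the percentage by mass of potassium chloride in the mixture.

55.15 %

n(AgNO3) = 0.03882 × 0.2850 = 0.01106 mol
Let x = n(KCl), y = n(KBr).
Titrant: 1x + 1y = 0.01106;  mass: 74.55x + 119.00y = 0.9908
Solving, x = 7.329 × 10^-3 mol, y = 3.735 × 10^-3 mol
mass of KCl = 7.329 × 10^-3 × 74.55 = 0.5464 g
% KCl = 0.5464 / 0.9908 × 100 = 55.15 %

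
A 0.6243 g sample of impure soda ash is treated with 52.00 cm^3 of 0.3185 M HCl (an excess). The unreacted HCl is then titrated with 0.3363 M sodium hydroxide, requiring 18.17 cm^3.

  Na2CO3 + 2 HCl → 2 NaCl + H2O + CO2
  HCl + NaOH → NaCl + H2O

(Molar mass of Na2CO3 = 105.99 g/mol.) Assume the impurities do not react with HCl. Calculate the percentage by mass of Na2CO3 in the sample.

88.72 %

n(HCl) added = 0.05200 × 0.3185 = 0.01656 mol
n(NaOH) used in back-titration = 0.01817 × 0.3363 = 6.111 × 10^-3 mol
n(HCl) left over = 6.111 × 10^-3 mol (1:1 ratio)
n(HCl) consumed by analyte = 0.01656 − 6.111 × 10^-3 = 0.01045 mol
From the 1:2 ratio, n(Na2CO3) = 1/2 × 0.01045 = 5.226 × 10^-3 mol
mass of Na2CO3 = 5.226 × 10^-3 × 105.99 = 0.5539 g
% Na2CO3 = 0.5539 / 0.6243 × 100 = 88.72 %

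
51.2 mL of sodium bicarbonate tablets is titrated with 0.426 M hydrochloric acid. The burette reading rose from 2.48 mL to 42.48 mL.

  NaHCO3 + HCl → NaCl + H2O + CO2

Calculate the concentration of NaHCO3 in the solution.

0.333 M

n(HCl) = 0.0400 L × 0.426 mol/L = 0.0170 mol
n(NaHCO3) = 0.0170 mol (1:1 mole ratio)
[NaHCO3] = 0.0170 mol / 0.0512 L = 0.333 mol/L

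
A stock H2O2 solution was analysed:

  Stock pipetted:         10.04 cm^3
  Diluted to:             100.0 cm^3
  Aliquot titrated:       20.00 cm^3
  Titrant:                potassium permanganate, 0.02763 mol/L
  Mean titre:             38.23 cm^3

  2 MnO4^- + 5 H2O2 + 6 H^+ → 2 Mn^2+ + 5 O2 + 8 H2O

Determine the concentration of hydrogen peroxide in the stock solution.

1.315 mol/L

n(KMnO4) = 0.03823 × 0.02763 = 1.056 × 10^-3 mol
From the 5:2 ratio, n(H2O2) in the aliquot = 5/2 × 1.056 × 10^-3 = 2.641 × 10^-3 mol
[H2O2]_dilute = 2.641 × 10^-3 / 0.02000 = 0.1320 mol/L
Dilution factor = 100.0 / 10.04 = 9.960
[H2O2]_stock = 0.1320 × 9.960 = 1.315 mol/L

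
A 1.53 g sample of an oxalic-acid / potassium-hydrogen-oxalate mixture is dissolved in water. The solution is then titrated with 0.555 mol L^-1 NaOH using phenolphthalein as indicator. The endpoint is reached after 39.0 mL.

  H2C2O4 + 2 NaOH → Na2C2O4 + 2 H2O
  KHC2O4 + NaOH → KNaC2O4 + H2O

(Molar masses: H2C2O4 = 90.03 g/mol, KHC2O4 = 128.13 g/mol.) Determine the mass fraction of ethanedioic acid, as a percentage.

n(NaOH) = 0.0390 × 0.555 = 0.0216 mol
Let x = n(H2C2O4), y = n(KHC2O4).
Titrant: 2x + 1y = 0.0216;  mass: 90.03x + 128.13y = 1.53
Solving, x = 7.48 × 10^-3 mol, y = 6.69 × 10^-3 mol
mass of H2C2O4 = 7.48 × 10^-3 × 90.03 = 0.673 g
% H2C2O4 = 0.673 / 1.53 × 100 = 44.0 %

44.0 %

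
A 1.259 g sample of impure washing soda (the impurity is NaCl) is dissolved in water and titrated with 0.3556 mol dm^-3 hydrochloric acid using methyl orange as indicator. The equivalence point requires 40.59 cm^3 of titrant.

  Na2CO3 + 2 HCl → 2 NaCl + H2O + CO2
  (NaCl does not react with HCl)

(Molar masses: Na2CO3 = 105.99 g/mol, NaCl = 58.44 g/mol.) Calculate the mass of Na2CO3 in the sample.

0.7649 g

n(HCl) = 0.04059 × 0.3556 = 0.01443 mol
Let x = n(Na2CO3), y = n(NaCl).
Titrant: 2x = 0.01443;  mass: 105.99x + 58.44y = 1.259
Solving, x = 7.217 × 10^-3 mol, y = 8.454 × 10^-3 mol
mass of Na2CO3 = 7.217 × 10^-3 × 105.99 = 0.7649 g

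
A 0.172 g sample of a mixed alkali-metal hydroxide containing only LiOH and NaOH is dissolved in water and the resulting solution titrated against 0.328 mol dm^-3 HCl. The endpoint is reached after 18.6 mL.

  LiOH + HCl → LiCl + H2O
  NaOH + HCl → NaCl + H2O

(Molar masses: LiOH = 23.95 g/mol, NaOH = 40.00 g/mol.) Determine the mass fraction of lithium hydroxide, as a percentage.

62.5 %

n(HCl) = 0.0186 × 0.328 = 6.10 × 10^-3 mol
Let x = n(LiOH), y = n(NaOH).
Titrant: 1x + 1y = 6.10 × 10^-3;  mass: 23.95x + 40.00y = 0.172
Solving, x = 4.49 × 10^-3 mol, y = 1.61 × 10^-3 mol
mass of LiOH = 4.49 × 10^-3 × 23.95 = 0.107 g
% LiOH = 0.107 / 0.172 × 100 = 62.5 %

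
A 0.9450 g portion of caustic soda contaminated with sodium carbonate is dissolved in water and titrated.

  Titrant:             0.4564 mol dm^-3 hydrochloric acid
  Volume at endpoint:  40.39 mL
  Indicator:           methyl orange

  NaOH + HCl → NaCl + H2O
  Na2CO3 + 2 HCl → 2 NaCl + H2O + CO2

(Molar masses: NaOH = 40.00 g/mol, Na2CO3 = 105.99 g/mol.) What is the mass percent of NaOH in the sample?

10.39 %

n(HCl) = 0.04039 × 0.4564 = 0.01843 mol
Let x = n(NaOH), y = n(Na2CO3).
Titrant: 1x + 2y = 0.01843;  mass: 40.00x + 105.99y = 0.9450
Solving, x = 2.456 × 10^-3 mol, y = 7.989 × 10^-3 mol
mass of NaOH = 2.456 × 10^-3 × 40.00 = 0.09822 g
% NaOH = 0.09822 / 0.9450 × 100 = 10.39 %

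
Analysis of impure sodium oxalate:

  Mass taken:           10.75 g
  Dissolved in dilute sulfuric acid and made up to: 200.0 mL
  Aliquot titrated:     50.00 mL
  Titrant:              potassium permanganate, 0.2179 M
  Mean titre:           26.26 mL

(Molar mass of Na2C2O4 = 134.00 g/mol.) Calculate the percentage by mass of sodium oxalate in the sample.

71.33 %

2 MnO4^- + 5 C2O4^2- + 16 H^+ → 2 Mn^2+ + 10 CO2 + 8 H2O
n(KMnO4) per titration = 0.02626 × 0.2179 = 5.722 × 10^-3 mol
From the 5:2 ratio, n(Na2C2O4) in each aliquot = 5/2 × 5.722 × 10^-3 = 0.01431 mol
n(Na2C2O4) in the whole flask = 0.01431 × 200.0/50.00 = 0.05722 mol
mass of Na2C2O4 = 0.05722 × 134.00 = 7.668 g
% Na2C2O4 = 7.668 / 10.75 × 100 = 71.33 %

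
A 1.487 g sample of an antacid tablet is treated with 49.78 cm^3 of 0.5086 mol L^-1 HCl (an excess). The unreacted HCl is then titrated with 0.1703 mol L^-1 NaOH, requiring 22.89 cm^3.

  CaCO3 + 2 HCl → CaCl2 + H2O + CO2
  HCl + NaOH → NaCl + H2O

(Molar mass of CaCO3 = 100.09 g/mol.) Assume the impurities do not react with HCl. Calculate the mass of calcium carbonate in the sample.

1.072 g

n(HCl) added = 0.04978 × 0.5086 = 0.02532 mol
n(NaOH) used in back-titration = 0.02289 × 0.1703 = 3.898 × 10^-3 mol
n(HCl) left over = 3.898 × 10^-3 mol (1:1 ratio)
n(HCl) consumed by analyte = 0.02532 − 3.898 × 10^-3 = 0.02142 mol
From the 1:2 ratio, n(CaCO3) = 1/2 × 0.02142 = 0.01071 mol
mass of CaCO3 = 0.01071 × 100.09 = 1.072 g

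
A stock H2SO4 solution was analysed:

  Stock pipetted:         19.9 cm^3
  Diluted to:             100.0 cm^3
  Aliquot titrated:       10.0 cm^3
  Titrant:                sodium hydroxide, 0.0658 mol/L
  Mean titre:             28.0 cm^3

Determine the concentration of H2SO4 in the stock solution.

0.463 mol/L

H2SO4 + 2 NaOH → Na2SO4 + 2 H2O
n(NaOH) = 0.0280 × 0.0658 = 1.84 × 10^-3 mol
From the 1:2 ratio, n(H2SO4) in the aliquot = 1/2 × 1.84 × 10^-3 = 9.21 × 10^-4 mol
[H2SO4]_dilute = 9.21 × 10^-4 / 0.0100 = 0.0921 mol/L
Dilution factor = 100.0 / 19.9 = 5.025
[H2SO4]_stock = 0.0921 × 5.025 = 0.463 mol/L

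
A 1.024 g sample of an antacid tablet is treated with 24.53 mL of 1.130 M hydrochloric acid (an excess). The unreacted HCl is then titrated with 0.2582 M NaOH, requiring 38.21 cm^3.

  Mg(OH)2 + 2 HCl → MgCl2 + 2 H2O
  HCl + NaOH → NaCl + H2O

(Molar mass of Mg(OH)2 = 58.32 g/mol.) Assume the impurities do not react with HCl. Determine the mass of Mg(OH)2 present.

n(HCl) added = 0.02453 × 1.130 = 0.02772 mol
n(NaOH) used in back-titration = 0.03821 × 0.2582 = 9.866 × 10^-3 mol
n(HCl) left over = 9.866 × 10^-3 mol (1:1 ratio)
n(HCl) consumed by analyte = 0.02772 − 9.866 × 10^-3 = 0.01785 mol
From the 1:2 ratio, n(Mg(OH)2) = 1/2 × 0.01785 = 8.927 × 10^-3 mol
mass of Mg(OH)2 = 8.927 × 10^-3 × 58.32 = 0.5206 g

0.5206 g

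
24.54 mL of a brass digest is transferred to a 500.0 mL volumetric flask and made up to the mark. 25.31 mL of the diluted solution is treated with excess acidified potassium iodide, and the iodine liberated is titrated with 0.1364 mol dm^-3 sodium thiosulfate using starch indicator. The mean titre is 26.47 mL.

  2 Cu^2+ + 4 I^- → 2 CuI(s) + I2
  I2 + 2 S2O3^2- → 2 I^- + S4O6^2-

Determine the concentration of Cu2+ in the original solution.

2.907 mol/L

n(S2O3^2-) = 0.02647 × 0.1364 = 3.611 × 10^-3 mol
n(I2) = n(S2O3^2-)/2 = 1.805 × 10^-3 mol
From the 2:1 ratio, n(Cu2+) in the aliquot = 2/1 × 1.805 × 10^-3 = 3.611 × 10^-3 mol
[Cu2+]_dilute = 3.611 × 10^-3 / 0.02531 = 0.1427 mol/L
[Cu2+]_original = 0.1427 × 500.0/24.54 = 2.907 mol/L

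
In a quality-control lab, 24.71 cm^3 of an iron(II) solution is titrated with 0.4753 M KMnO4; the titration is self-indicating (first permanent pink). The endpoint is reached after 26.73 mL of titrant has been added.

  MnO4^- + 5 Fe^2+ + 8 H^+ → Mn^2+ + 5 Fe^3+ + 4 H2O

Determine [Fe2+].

2.571 M

n(KMnO4) = 0.02673 L × 0.4753 mol/L = 0.01270 mol
From the 5:1 mole ratio, n(Fe2+) = 5/1 × 0.01270 = 0.06352 mol
[Fe2+] = 0.06352 mol / 0.02471 L = 2.571 mol/L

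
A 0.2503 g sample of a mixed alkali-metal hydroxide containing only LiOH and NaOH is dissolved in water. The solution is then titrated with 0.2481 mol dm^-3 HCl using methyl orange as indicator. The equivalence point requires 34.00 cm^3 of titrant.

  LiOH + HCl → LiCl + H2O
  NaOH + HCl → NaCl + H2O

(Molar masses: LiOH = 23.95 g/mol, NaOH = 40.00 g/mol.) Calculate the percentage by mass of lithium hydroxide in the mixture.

51.94 %

n(HCl) = 0.03400 × 0.2481 = 8.435 × 10^-3 mol
Let x = n(LiOH), y = n(NaOH).
Titrant: 1x + 1y = 8.435 × 10^-3;  mass: 23.95x + 40.00y = 0.2503
Solving, x = 5.428 × 10^-3 mol, y = 3.008 × 10^-3 mol
mass of LiOH = 5.428 × 10^-3 × 23.95 = 0.1300 g
% LiOH = 0.1300 / 0.2503 × 100 = 51.94 %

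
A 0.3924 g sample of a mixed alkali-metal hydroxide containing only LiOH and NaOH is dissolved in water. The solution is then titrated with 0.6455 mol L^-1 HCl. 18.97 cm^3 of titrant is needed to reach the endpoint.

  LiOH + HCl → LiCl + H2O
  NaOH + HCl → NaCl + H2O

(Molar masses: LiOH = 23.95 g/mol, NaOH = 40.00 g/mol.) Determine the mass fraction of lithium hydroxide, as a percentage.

n(HCl) = 0.01897 × 0.6455 = 0.01225 mol
Let x = n(LiOH), y = n(NaOH).
Titrant: 1x + 1y = 0.01225;  mass: 23.95x + 40.00y = 0.3924
Solving, x = 6.069 × 10^-3 mol, y = 6.176 × 10^-3 mol
mass of LiOH = 6.069 × 10^-3 × 23.95 = 0.1453 g
% LiOH = 0.1453 / 0.3924 × 100 = 37.04 %

37.04 %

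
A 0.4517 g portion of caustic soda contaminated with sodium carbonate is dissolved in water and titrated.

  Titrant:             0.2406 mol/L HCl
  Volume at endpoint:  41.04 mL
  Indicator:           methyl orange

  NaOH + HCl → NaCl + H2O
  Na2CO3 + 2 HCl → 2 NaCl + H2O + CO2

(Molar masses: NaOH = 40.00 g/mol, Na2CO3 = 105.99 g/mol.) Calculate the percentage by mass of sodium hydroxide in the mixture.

n(HCl) = 0.04104 × 0.2406 = 9.874 × 10^-3 mol
Let x = n(NaOH), y = n(Na2CO3).
Titrant: 1x + 2y = 9.874 × 10^-3;  mass: 40.00x + 105.99y = 0.4517
Solving, x = 5.509 × 10^-3 mol, y = 2.183 × 10^-3 mol
mass of NaOH = 5.509 × 10^-3 × 40.00 = 0.2203 g
% NaOH = 0.2203 / 0.4517 × 100 = 48.78 %

48.78 %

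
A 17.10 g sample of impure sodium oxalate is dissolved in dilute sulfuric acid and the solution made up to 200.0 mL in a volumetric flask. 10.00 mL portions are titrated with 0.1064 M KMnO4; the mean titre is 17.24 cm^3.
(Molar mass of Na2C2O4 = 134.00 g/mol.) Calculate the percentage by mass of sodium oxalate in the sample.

2 MnO4^- + 5 C2O4^2- + 16 H^+ → 2 Mn^2+ + 10 CO2 + 8 H2O
n(KMnO4) per titration = 0.01724 × 0.1064 = 1.834 × 10^-3 mol
From the 5:2 ratio, n(Na2C2O4) in each aliquot = 5/2 × 1.834 × 10^-3 = 4.586 × 10^-3 mol
n(Na2C2O4) in the whole flask = 4.586 × 10^-3 × 200.0/10.00 = 0.09172 mol
mass of Na2C2O4 = 0.09172 × 134.00 = 12.29 g
% Na2C2O4 = 12.29 / 17.10 × 100 = 71.87 %

71.87 %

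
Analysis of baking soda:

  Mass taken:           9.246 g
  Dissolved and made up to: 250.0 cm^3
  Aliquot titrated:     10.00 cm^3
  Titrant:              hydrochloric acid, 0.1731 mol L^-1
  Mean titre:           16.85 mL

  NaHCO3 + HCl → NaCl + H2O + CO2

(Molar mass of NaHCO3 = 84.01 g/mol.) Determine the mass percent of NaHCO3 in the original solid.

66.25 %

n(HCl) per titration = 0.01685 × 0.1731 = 2.917 × 10^-3 mol
n(NaHCO3) in each aliquot = 2.917 × 10^-3 mol (1:1 ratio)
n(NaHCO3) in the whole flask = 2.917 × 10^-3 × 250.0/10.00 = 0.07292 mol
mass of NaHCO3 = 0.07292 × 84.01 = 6.126 g
% NaHCO3 = 6.126 / 9.246 × 100 = 66.25 %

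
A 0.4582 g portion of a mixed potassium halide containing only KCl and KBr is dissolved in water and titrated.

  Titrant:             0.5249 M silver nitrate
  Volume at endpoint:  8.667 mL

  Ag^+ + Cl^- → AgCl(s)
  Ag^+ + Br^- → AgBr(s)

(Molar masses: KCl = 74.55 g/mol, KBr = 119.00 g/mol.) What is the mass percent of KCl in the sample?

30.44 %

n(AgNO3) = 0.008667 × 0.5249 = 4.549 × 10^-3 mol
Let x = n(KCl), y = n(KBr).
Titrant: 1x + 1y = 4.549 × 10^-3;  mass: 74.55x + 119.00y = 0.4582
Solving, x = 1.871 × 10^-3 mol, y = 2.678 × 10^-3 mol
mass of KCl = 1.871 × 10^-3 × 74.55 = 0.1395 g
% KCl = 0.1395 / 0.4582 × 100 = 30.44 %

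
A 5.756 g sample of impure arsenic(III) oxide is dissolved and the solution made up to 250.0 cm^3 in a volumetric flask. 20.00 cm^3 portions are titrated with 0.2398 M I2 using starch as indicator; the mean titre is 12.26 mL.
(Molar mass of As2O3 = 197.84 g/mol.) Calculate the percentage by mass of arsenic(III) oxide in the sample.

63.16 %

As2O3 + 2 I2 + 2 H2O → As2O5 + 4 HI
n(I2) per titration = 0.01226 × 0.2398 = 2.940 × 10^-3 mol
From the 1:2 ratio, n(As2O3) in each aliquot = 1/2 × 2.940 × 10^-3 = 1.470 × 10^-3 mol
n(As2O3) in the whole flask = 1.470 × 10^-3 × 250.0/20.00 = 0.01837 mol
mass of As2O3 = 0.01837 × 197.84 = 3.635 g
% As2O3 = 3.635 / 5.756 × 100 = 63.16 %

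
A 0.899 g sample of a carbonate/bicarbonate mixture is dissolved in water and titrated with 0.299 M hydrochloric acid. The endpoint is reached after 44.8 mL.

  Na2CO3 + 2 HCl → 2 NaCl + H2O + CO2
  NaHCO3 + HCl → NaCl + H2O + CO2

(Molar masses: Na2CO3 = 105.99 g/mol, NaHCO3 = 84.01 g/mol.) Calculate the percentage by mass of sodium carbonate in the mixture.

43.0 %

n(HCl) = 0.0448 × 0.299 = 0.0134 mol
Let x = n(Na2CO3), y = n(NaHCO3).
Titrant: 2x + 1y = 0.0134;  mass: 105.99x + 84.01y = 0.899
Solving, x = 3.65 × 10^-3 mol, y = 6.10 × 10^-3 mol
mass of Na2CO3 = 3.65 × 10^-3 × 105.99 = 0.387 g
% Na2CO3 = 0.387 / 0.899 × 100 = 43.0 %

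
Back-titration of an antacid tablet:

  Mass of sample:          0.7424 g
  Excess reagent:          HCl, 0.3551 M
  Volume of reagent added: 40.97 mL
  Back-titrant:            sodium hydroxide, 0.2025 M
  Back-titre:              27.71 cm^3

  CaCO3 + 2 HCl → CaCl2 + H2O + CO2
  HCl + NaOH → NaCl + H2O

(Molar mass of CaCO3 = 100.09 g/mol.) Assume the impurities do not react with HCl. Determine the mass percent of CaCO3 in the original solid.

n(HCl) added = 0.04097 × 0.3551 = 0.01455 mol
n(NaOH) used in back-titration = 0.02771 × 0.2025 = 5.611 × 10^-3 mol
n(HCl) left over = 5.611 × 10^-3 mol (1:1 ratio)
n(HCl) consumed by analyte = 0.01455 − 5.611 × 10^-3 = 8.937 × 10^-3 mol
From the 1:2 ratio, n(CaCO3) = 1/2 × 8.937 × 10^-3 = 4.469 × 10^-3 mol
mass of CaCO3 = 4.469 × 10^-3 × 100.09 = 0.4473 g
% CaCO3 = 0.4473 / 0.7424 × 100 = 60.25 %

60.25 %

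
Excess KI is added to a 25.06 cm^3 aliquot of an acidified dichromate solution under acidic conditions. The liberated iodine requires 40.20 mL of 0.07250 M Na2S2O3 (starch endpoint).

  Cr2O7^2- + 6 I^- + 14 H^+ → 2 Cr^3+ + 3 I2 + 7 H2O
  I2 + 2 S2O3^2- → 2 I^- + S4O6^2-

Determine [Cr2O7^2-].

n(S2O3^2-) = 0.04020 × 0.07250 = 2.914 × 10^-3 mol
n(I2) = n(S2O3^2-)/2 = 1.457 × 10^-3 mol
From the 1:3 ratio, n(Cr2O7^2-) in the aliquot = 1/3 × 1.457 × 10^-3 = 4.857 × 10^-4 mol
[Cr2O7^2-] = 4.857 × 10^-4 / 0.02506 = 0.01938 mol/L

0.01938 M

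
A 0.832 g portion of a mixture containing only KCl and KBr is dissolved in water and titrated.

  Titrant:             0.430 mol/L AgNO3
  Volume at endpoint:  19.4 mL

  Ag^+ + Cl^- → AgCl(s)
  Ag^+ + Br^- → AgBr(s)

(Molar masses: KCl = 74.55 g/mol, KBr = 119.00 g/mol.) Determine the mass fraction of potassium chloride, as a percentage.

32.4 %

n(AgNO3) = 0.0194 × 0.430 = 8.34 × 10^-3 mol
Let x = n(KCl), y = n(KBr).
Titrant: 1x + 1y = 8.34 × 10^-3;  mass: 74.55x + 119.00y = 0.832
Solving, x = 3.62 × 10^-3 mol, y = 4.73 × 10^-3 mol
mass of KCl = 3.62 × 10^-3 × 74.55 = 0.270 g
% KCl = 0.270 / 0.832 × 100 = 32.4 %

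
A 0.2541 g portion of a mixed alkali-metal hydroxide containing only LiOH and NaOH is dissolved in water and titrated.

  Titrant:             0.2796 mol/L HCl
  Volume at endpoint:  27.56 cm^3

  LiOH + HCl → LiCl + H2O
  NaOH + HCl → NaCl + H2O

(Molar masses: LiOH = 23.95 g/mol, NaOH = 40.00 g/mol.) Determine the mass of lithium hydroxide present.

0.08077 g

n(HCl) = 0.02756 × 0.2796 = 7.706 × 10^-3 mol
Let x = n(LiOH), y = n(NaOH).
Titrant: 1x + 1y = 7.706 × 10^-3;  mass: 23.95x + 40.00y = 0.2541
Solving, x = 3.373 × 10^-3 mol, y = 4.333 × 10^-3 mol
mass of LiOH = 3.373 × 10^-3 × 23.95 = 0.08077 g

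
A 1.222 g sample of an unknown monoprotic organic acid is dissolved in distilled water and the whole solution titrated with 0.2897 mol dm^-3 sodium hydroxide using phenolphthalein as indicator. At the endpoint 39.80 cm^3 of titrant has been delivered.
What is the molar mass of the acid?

106.0 g/mol

n(NaOH) = 0.03980 L × 0.2897 mol/L = 0.01153 mol
n(HA) = 0.01153 mol (1:1 ratio)
M = m / n = 1.222 g / 0.01153 mol = 106.0 g/mol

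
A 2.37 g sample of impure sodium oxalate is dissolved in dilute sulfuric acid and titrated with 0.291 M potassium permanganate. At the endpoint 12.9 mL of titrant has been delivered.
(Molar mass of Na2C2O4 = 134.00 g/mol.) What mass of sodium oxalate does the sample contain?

1.26 g

2 MnO4^- + 5 C2O4^2- + 16 H^+ → 2 Mn^2+ + 10 CO2 + 8 H2O
n(KMnO4) = 0.0129 L × 0.291 mol/L = 3.75 × 10^-3 mol
From the 5:2 ratio, n(Na2C2O4) = 5/2 × 3.75 × 10^-3 = 9.38 × 10^-3 mol
mass of Na2C2O4 = 9.38 × 10^-3 × 134.00 g/mol = 1.26 g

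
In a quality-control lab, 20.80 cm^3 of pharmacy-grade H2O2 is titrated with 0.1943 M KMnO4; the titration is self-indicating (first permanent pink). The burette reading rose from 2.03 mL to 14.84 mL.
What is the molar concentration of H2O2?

2 MnO4^- + 5 H2O2 + 6 H^+ → 2 Mn^2+ + 5 O2 + 8 H2O
n(KMnO4) = 0.01281 L × 0.1943 mol/L = 2.489 × 10^-3 mol
From the 5:2 mole ratio, n(H2O2) = 5/2 × 2.489 × 10^-3 = 6.222 × 10^-3 mol
[H2O2] = 6.222 × 10^-3 mol / 0.02080 L = 0.2992 mol/L

0.2992 M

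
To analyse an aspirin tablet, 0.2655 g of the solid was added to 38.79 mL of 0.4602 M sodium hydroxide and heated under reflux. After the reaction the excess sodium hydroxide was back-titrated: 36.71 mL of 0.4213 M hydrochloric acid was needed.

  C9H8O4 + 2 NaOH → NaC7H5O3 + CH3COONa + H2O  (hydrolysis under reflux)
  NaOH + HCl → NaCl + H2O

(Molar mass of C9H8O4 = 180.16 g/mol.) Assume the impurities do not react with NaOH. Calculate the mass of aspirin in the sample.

0.2149 g

n(NaOH) added = 0.03879 × 0.4602 = 0.01785 mol
n(HCl) used in back-titration = 0.03671 × 0.4213 = 0.01547 mol
n(NaOH) left over = 0.01547 mol (1:1 ratio)
n(NaOH) consumed by analyte = 0.01785 − 0.01547 = 2.385 × 10^-3 mol
From the 1:2 ratio, n(C9H8O4) = 1/2 × 2.385 × 10^-3 = 1.193 × 10^-3 mol
mass of C9H8O4 = 1.193 × 10^-3 × 180.16 = 0.2149 g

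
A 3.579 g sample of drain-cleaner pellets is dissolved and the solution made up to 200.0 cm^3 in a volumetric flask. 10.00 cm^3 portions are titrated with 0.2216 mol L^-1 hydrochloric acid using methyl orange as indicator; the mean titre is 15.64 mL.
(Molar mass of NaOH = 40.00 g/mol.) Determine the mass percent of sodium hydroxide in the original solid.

77.47 %

NaOH + HCl → NaCl + H2O
n(HCl) per titration = 0.01564 × 0.2216 = 3.466 × 10^-3 mol
n(NaOH) in each aliquot = 3.466 × 10^-3 mol (1:1 ratio)
n(NaOH) in the whole flask = 3.466 × 10^-3 × 200.0/10.00 = 0.06932 mol
mass of NaOH = 0.06932 × 40.00 = 2.773 g
% NaOH = 2.773 / 3.579 × 100 = 77.47 %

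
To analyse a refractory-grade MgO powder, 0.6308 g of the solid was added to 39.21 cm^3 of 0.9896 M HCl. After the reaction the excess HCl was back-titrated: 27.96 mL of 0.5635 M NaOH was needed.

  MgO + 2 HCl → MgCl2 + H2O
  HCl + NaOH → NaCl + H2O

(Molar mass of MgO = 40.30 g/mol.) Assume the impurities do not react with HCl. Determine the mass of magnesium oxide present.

0.4644 g

n(HCl) added = 0.03921 × 0.9896 = 0.03880 mol
n(NaOH) used in back-titration = 0.02796 × 0.5635 = 0.01576 mol
n(HCl) left over = 0.01576 mol (1:1 ratio)
n(HCl) consumed by analyte = 0.03880 − 0.01576 = 0.02305 mol
From the 1:2 ratio, n(MgO) = 1/2 × 0.02305 = 0.01152 mol
mass of MgO = 0.01152 × 40.30 = 0.4644 g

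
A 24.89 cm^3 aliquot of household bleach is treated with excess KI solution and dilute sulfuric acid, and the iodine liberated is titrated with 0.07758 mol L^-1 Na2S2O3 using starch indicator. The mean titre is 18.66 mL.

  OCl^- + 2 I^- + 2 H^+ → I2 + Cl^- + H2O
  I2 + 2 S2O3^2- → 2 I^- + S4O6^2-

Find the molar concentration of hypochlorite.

n(S2O3^2-) = 0.01866 × 0.07758 = 1.448 × 10^-3 mol
n(I2) = n(S2O3^2-)/2 = 7.238 × 10^-4 mol
n(OCl^-) in the aliquot = 7.238 × 10^-4 mol (1:1 ratio)
[OCl^-] = 7.238 × 10^-4 / 0.02489 = 0.02908 mol/L

0.02908 mol/L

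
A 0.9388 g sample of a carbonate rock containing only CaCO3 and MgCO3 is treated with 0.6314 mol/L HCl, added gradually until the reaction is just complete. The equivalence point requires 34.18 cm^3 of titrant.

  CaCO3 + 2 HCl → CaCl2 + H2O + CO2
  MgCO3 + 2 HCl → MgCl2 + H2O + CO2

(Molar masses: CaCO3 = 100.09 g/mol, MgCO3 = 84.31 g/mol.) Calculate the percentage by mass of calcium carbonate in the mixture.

19.62 %

n(HCl) = 0.03418 × 0.6314 = 0.02158 mol
Let x = n(CaCO3), y = n(MgCO3).
Titrant: 2x + 2y = 0.02158;  mass: 100.09x + 84.31y = 0.9388
Solving, x = 1.840 × 10^-3 mol, y = 8.950 × 10^-3 mol
mass of CaCO3 = 1.840 × 10^-3 × 100.09 = 0.1842 g
% CaCO3 = 0.1842 / 0.9388 × 100 = 19.62 %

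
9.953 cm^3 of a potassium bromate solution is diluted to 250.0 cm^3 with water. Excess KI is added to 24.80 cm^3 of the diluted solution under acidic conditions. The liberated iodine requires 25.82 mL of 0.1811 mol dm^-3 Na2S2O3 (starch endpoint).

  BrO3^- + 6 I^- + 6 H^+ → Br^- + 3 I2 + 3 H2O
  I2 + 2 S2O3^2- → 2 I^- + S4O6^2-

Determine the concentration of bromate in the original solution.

0.7893 mol/L

n(S2O3^2-) = 0.02582 × 0.1811 = 4.676 × 10^-3 mol
n(I2) = n(S2O3^2-)/2 = 2.338 × 10^-3 mol
From the 1:3 ratio, n(BrO3^-) in the aliquot = 1/3 × 2.338 × 10^-3 = 7.793 × 10^-4 mol
[BrO3^-]_dilute = 7.793 × 10^-4 / 0.02480 = 0.03142 mol/L
[BrO3^-]_original = 0.03142 × 250.0/9.953 = 0.7893 mol/L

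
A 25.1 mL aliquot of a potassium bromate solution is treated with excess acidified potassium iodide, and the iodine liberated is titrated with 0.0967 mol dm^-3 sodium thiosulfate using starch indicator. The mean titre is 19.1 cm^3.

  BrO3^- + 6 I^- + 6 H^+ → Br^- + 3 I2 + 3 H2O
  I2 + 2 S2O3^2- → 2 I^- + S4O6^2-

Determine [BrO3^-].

n(S2O3^2-) = 0.0191 × 0.0967 = 1.85 × 10^-3 mol
n(I2) = n(S2O3^2-)/2 = 9.23 × 10^-4 mol
From the 1:3 ratio, n(BrO3^-) in the aliquot = 1/3 × 9.23 × 10^-4 = 3.08 × 10^-4 mol
[BrO3^-] = 3.08 × 10^-4 / 0.0251 = 0.0123 mol/L

0.0123 mol/L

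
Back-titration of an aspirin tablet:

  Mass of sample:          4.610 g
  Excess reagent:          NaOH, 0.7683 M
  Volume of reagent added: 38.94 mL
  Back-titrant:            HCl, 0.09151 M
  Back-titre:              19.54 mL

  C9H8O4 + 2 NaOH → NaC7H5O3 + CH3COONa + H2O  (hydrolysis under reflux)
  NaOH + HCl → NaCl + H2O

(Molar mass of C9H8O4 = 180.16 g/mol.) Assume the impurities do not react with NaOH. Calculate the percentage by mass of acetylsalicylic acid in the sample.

54.97 %

n(NaOH) added = 0.03894 × 0.7683 = 0.02992 mol
n(HCl) used in back-titration = 0.01954 × 0.09151 = 1.788 × 10^-3 mol
n(NaOH) left over = 1.788 × 10^-3 mol (1:1 ratio)
n(NaOH) consumed by analyte = 0.02992 − 1.788 × 10^-3 = 0.02813 mol
From the 1:2 ratio, n(C9H8O4) = 1/2 × 0.02813 = 0.01406 mol
mass of C9H8O4 = 0.01406 × 180.16 = 2.534 g
% C9H8O4 = 2.534 / 4.610 × 100 = 54.97 %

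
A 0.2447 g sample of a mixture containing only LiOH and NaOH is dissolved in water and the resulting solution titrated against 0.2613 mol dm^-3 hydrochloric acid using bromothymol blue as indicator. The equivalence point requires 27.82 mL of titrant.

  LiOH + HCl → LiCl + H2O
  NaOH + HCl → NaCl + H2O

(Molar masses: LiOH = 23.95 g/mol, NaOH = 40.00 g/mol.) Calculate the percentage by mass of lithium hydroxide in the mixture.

28.10 %

n(HCl) = 0.02782 × 0.2613 = 7.269 × 10^-3 mol
Let x = n(LiOH), y = n(NaOH).
Titrant: 1x + 1y = 7.269 × 10^-3;  mass: 23.95x + 40.00y = 0.2447
Solving, x = 2.871 × 10^-3 mol, y = 4.399 × 10^-3 mol
mass of LiOH = 2.871 × 10^-3 × 23.95 = 0.06875 g
% LiOH = 0.06875 / 0.2447 × 100 = 28.10 %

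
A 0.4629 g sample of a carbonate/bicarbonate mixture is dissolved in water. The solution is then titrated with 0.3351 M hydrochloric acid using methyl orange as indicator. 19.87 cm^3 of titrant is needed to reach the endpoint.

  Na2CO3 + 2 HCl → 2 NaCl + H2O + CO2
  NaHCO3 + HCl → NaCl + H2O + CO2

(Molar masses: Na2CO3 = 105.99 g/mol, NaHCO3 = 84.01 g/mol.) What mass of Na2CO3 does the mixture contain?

0.1648 g

n(HCl) = 0.01987 × 0.3351 = 6.658 × 10^-3 mol
Let x = n(Na2CO3), y = n(NaHCO3).
Titrant: 2x + 1y = 6.658 × 10^-3;  mass: 105.99x + 84.01y = 0.4629
Solving, x = 1.555 × 10^-3 mol, y = 3.548 × 10^-3 mol
mass of Na2CO3 = 1.555 × 10^-3 × 105.99 = 0.1648 g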